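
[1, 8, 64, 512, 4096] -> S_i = 1*8^i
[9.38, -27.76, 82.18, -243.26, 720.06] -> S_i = 9.38*(-2.96)^i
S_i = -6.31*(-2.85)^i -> [-6.31, 17.98, -51.25, 146.07, -416.3]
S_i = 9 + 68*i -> [9, 77, 145, 213, 281]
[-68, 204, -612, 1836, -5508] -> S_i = -68*-3^i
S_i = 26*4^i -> [26, 104, 416, 1664, 6656]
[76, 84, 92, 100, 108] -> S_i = 76 + 8*i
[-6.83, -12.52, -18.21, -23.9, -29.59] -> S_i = -6.83 + -5.69*i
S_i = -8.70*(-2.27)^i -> [-8.7, 19.75, -44.83, 101.76, -231.01]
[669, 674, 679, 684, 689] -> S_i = 669 + 5*i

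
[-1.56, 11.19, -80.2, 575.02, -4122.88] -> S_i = -1.56*(-7.17)^i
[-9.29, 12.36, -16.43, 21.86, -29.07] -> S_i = -9.29*(-1.33)^i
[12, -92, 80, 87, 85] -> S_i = Random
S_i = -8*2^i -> [-8, -16, -32, -64, -128]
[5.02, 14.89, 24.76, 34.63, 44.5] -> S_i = 5.02 + 9.87*i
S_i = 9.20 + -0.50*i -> [9.2, 8.7, 8.2, 7.7, 7.2]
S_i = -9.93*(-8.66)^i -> [-9.93, 85.99, -744.71, 6449.16, -55849.7]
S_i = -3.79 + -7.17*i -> [-3.79, -10.96, -18.13, -25.3, -32.47]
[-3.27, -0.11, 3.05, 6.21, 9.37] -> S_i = -3.27 + 3.16*i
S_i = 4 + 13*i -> [4, 17, 30, 43, 56]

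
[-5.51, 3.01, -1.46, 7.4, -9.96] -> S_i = Random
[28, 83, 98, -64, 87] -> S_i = Random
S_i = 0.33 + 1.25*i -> [0.33, 1.58, 2.83, 4.08, 5.33]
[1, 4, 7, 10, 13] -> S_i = 1 + 3*i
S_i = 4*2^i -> [4, 8, 16, 32, 64]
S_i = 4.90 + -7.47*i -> [4.9, -2.57, -10.04, -17.51, -24.98]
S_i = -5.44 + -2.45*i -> [-5.44, -7.89, -10.34, -12.79, -15.24]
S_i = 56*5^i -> [56, 280, 1400, 7000, 35000]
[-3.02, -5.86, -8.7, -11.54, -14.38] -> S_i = -3.02 + -2.84*i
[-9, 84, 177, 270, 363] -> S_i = -9 + 93*i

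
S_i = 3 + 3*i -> [3, 6, 9, 12, 15]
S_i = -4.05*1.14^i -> [-4.05, -4.62, -5.26, -6.0, -6.84]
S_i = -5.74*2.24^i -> [-5.74, -12.86, -28.8, -64.51, -144.51]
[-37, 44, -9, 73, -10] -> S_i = Random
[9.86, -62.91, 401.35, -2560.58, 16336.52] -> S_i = 9.86*(-6.38)^i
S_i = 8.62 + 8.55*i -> [8.62, 17.17, 25.72, 34.27, 42.82]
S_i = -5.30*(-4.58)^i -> [-5.3, 24.27, -111.17, 509.18, -2332.05]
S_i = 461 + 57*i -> [461, 518, 575, 632, 689]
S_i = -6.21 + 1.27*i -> [-6.21, -4.94, -3.67, -2.4, -1.13]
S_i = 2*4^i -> [2, 8, 32, 128, 512]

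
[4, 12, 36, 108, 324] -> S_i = 4*3^i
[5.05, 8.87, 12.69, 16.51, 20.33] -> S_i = 5.05 + 3.82*i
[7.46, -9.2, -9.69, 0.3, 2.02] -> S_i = Random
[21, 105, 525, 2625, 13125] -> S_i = 21*5^i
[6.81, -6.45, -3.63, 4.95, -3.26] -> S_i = Random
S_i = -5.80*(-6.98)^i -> [-5.8, 40.48, -282.58, 1972.4, -13767.33]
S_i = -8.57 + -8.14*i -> [-8.57, -16.71, -24.85, -32.99, -41.13]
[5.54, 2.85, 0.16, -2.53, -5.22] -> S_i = 5.54 + -2.69*i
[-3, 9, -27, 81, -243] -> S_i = -3*-3^i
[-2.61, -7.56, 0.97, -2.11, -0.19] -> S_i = Random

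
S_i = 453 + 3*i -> [453, 456, 459, 462, 465]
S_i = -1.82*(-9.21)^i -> [-1.82, 16.76, -154.38, 1421.84, -13095.13]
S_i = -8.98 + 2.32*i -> [-8.98, -6.66, -4.34, -2.02, 0.3]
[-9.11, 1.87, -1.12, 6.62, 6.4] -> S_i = Random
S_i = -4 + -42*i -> [-4, -46, -88, -130, -172]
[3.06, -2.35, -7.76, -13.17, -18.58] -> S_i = 3.06 + -5.41*i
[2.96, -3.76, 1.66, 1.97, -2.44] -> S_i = Random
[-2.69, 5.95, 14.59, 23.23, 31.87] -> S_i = -2.69 + 8.64*i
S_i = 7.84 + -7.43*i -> [7.84, 0.41, -7.02, -14.45, -21.88]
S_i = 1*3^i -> [1, 3, 9, 27, 81]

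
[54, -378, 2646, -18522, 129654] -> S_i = 54*-7^i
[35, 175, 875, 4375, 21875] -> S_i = 35*5^i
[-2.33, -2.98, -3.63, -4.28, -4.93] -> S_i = -2.33 + -0.65*i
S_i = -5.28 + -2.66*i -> [-5.28, -7.94, -10.6, -13.26, -15.92]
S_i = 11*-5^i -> [11, -55, 275, -1375, 6875]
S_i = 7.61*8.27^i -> [7.61, 62.93, 520.47, 4304.29, 35596.45]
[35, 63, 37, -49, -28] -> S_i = Random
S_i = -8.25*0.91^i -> [-8.25, -7.51, -6.83, -6.22, -5.66]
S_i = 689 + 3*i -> [689, 692, 695, 698, 701]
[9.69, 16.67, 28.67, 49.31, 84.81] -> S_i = 9.69*1.72^i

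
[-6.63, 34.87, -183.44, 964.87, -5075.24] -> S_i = -6.63*(-5.26)^i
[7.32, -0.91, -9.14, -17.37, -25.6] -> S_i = 7.32 + -8.23*i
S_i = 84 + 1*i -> [84, 85, 86, 87, 88]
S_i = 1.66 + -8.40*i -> [1.66, -6.74, -15.14, -23.54, -31.94]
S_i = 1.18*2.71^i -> [1.18, 3.2, 8.67, 23.48, 63.64]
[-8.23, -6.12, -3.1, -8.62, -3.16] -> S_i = Random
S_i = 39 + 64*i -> [39, 103, 167, 231, 295]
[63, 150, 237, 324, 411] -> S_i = 63 + 87*i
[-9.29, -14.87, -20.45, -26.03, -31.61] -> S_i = -9.29 + -5.58*i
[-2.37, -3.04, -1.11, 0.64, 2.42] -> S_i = Random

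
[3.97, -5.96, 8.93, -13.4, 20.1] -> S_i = 3.97*(-1.50)^i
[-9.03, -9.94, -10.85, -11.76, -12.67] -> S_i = -9.03 + -0.91*i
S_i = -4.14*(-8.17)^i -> [-4.14, 33.82, -276.34, 2257.7, -18445.42]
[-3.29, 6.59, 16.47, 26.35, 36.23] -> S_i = -3.29 + 9.88*i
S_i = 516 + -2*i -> [516, 514, 512, 510, 508]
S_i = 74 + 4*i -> [74, 78, 82, 86, 90]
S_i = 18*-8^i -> [18, -144, 1152, -9216, 73728]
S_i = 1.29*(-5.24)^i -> [1.29, -6.76, 35.42, -185.6, 972.56]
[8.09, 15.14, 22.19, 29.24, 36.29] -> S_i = 8.09 + 7.05*i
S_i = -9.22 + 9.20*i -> [-9.22, -0.02, 9.18, 18.38, 27.58]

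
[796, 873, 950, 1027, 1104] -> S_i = 796 + 77*i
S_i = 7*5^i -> [7, 35, 175, 875, 4375]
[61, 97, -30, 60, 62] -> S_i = Random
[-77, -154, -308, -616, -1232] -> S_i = -77*2^i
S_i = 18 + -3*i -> [18, 15, 12, 9, 6]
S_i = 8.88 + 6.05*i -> [8.88, 14.93, 20.98, 27.03, 33.08]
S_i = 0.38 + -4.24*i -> [0.38, -3.86, -8.1, -12.34, -16.58]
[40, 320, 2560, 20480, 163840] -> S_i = 40*8^i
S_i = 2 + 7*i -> [2, 9, 16, 23, 30]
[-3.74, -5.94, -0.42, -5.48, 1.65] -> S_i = Random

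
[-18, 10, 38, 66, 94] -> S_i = -18 + 28*i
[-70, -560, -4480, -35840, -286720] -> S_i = -70*8^i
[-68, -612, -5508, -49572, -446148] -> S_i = -68*9^i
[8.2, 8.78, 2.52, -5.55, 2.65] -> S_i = Random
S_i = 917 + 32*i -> [917, 949, 981, 1013, 1045]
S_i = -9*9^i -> [-9, -81, -729, -6561, -59049]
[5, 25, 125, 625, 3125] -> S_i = 5*5^i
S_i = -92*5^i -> [-92, -460, -2300, -11500, -57500]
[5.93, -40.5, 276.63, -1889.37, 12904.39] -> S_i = 5.93*(-6.83)^i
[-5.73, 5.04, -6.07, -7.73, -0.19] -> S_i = Random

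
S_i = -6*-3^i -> [-6, 18, -54, 162, -486]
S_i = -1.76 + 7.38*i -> [-1.76, 5.62, 13.0, 20.38, 27.76]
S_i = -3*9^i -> [-3, -27, -243, -2187, -19683]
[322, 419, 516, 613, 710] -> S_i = 322 + 97*i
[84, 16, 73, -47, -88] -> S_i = Random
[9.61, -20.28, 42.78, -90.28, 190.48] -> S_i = 9.61*(-2.11)^i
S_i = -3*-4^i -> [-3, 12, -48, 192, -768]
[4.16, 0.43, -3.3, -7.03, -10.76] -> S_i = 4.16 + -3.73*i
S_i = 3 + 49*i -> [3, 52, 101, 150, 199]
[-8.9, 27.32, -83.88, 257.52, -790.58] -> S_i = -8.90*(-3.07)^i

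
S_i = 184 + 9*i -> [184, 193, 202, 211, 220]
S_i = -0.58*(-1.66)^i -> [-0.58, 0.96, -1.6, 2.65, -4.4]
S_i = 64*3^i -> [64, 192, 576, 1728, 5184]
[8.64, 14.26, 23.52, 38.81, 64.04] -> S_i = 8.64*1.65^i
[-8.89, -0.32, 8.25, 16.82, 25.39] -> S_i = -8.89 + 8.57*i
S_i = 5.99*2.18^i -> [5.99, 13.06, 28.47, 62.06, 135.29]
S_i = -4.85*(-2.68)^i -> [-4.85, 13.0, -34.83, 93.36, -250.2]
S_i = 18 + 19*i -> [18, 37, 56, 75, 94]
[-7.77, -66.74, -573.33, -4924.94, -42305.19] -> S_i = -7.77*8.59^i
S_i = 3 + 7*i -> [3, 10, 17, 24, 31]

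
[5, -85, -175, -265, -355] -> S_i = 5 + -90*i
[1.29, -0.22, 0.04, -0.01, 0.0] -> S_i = 1.29*(-0.17)^i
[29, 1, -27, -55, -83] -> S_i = 29 + -28*i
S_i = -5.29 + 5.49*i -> [-5.29, 0.2, 5.69, 11.18, 16.67]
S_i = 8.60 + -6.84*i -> [8.6, 1.76, -5.08, -11.92, -18.76]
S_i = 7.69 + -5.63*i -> [7.69, 2.06, -3.57, -9.2, -14.83]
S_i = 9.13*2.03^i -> [9.13, 18.53, 37.62, 76.38, 155.04]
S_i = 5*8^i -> [5, 40, 320, 2560, 20480]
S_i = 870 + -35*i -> [870, 835, 800, 765, 730]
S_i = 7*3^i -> [7, 21, 63, 189, 567]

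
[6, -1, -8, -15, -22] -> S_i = 6 + -7*i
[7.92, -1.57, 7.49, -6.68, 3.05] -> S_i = Random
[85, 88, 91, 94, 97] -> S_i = 85 + 3*i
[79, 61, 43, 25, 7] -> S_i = 79 + -18*i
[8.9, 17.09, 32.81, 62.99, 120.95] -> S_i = 8.90*1.92^i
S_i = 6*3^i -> [6, 18, 54, 162, 486]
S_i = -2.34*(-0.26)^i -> [-2.34, 0.61, -0.16, 0.04, -0.01]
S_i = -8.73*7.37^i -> [-8.73, -64.34, -474.19, -3494.75, -25756.34]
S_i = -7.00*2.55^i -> [-7.0, -17.85, -45.52, -116.07, -295.98]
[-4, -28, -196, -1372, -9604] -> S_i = -4*7^i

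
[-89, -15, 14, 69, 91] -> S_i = Random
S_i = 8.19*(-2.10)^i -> [8.19, -17.2, 36.12, -75.85, 159.28]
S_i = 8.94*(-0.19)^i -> [8.94, -1.7, 0.32, -0.06, 0.01]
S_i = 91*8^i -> [91, 728, 5824, 46592, 372736]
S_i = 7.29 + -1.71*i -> [7.29, 5.58, 3.87, 2.16, 0.45]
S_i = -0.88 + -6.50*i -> [-0.88, -7.38, -13.88, -20.38, -26.88]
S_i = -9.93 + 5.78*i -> [-9.93, -4.15, 1.63, 7.41, 13.19]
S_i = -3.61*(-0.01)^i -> [-3.61, 0.04, -0.0, 0.0, -0.0]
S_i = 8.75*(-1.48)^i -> [8.75, -12.95, 19.17, -28.37, 41.98]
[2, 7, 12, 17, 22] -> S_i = 2 + 5*i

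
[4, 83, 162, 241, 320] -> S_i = 4 + 79*i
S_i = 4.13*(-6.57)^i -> [4.13, -27.13, 178.27, -1171.24, 7695.05]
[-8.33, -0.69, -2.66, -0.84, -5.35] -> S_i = Random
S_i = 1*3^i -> [1, 3, 9, 27, 81]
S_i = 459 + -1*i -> [459, 458, 457, 456, 455]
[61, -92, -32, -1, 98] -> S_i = Random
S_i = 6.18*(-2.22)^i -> [6.18, -13.72, 30.46, -67.62, 150.11]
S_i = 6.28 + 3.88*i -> [6.28, 10.16, 14.04, 17.92, 21.8]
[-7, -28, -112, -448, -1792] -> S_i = -7*4^i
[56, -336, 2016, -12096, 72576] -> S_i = 56*-6^i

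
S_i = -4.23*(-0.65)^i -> [-4.23, 2.75, -1.79, 1.16, -0.76]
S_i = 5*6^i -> [5, 30, 180, 1080, 6480]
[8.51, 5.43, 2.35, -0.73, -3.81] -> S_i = 8.51 + -3.08*i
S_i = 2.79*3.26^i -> [2.79, 9.1, 29.65, 96.66, 315.12]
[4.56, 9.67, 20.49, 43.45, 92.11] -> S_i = 4.56*2.12^i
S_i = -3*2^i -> [-3, -6, -12, -24, -48]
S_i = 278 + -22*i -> [278, 256, 234, 212, 190]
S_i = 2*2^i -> [2, 4, 8, 16, 32]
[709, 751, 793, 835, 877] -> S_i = 709 + 42*i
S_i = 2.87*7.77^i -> [2.87, 22.3, 173.27, 1346.31, 10460.83]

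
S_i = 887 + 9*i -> [887, 896, 905, 914, 923]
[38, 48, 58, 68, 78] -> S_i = 38 + 10*i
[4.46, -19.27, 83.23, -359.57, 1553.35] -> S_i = 4.46*(-4.32)^i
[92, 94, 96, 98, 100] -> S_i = 92 + 2*i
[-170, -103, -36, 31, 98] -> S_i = -170 + 67*i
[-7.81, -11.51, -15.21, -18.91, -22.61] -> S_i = -7.81 + -3.70*i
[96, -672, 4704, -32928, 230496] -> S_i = 96*-7^i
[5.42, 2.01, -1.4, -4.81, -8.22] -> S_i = 5.42 + -3.41*i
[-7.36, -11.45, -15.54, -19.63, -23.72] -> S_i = -7.36 + -4.09*i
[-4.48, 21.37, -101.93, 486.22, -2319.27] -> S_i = -4.48*(-4.77)^i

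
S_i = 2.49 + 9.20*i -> [2.49, 11.69, 20.89, 30.09, 39.29]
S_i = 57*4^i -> [57, 228, 912, 3648, 14592]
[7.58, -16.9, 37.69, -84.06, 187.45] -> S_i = 7.58*(-2.23)^i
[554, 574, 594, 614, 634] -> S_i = 554 + 20*i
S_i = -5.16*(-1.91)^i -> [-5.16, 9.86, -18.82, 35.95, -68.67]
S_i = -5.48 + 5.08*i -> [-5.48, -0.4, 4.68, 9.76, 14.84]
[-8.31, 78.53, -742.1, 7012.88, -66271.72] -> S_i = -8.31*(-9.45)^i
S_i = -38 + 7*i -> [-38, -31, -24, -17, -10]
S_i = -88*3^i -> [-88, -264, -792, -2376, -7128]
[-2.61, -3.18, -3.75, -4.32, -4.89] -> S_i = -2.61 + -0.57*i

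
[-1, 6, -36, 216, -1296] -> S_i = -1*-6^i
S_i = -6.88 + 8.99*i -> [-6.88, 2.11, 11.1, 20.09, 29.08]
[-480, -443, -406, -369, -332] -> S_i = -480 + 37*i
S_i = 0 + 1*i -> [0, 1, 2, 3, 4]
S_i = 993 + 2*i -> [993, 995, 997, 999, 1001]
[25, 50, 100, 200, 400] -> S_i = 25*2^i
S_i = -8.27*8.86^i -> [-8.27, -73.27, -649.19, -5751.84, -50961.29]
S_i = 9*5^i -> [9, 45, 225, 1125, 5625]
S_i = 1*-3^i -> [1, -3, 9, -27, 81]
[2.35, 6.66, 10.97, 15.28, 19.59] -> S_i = 2.35 + 4.31*i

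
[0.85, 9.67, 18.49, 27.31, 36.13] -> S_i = 0.85 + 8.82*i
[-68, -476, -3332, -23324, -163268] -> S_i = -68*7^i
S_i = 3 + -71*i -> [3, -68, -139, -210, -281]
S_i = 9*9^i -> [9, 81, 729, 6561, 59049]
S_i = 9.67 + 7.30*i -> [9.67, 16.97, 24.27, 31.57, 38.87]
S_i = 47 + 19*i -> [47, 66, 85, 104, 123]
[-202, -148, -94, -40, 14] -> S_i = -202 + 54*i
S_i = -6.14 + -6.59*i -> [-6.14, -12.73, -19.32, -25.91, -32.5]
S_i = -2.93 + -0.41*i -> [-2.93, -3.34, -3.75, -4.16, -4.57]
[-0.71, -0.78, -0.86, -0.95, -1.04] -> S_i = -0.71*1.10^i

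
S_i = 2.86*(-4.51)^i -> [2.86, -12.9, 58.17, -262.36, 1183.24]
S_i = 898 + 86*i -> [898, 984, 1070, 1156, 1242]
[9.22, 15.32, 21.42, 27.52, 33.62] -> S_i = 9.22 + 6.10*i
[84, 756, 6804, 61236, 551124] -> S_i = 84*9^i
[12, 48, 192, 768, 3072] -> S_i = 12*4^i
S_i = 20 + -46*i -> [20, -26, -72, -118, -164]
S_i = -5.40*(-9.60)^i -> [-5.4, 51.84, -497.66, 4777.57, -45864.71]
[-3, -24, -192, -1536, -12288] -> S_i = -3*8^i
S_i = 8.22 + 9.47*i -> [8.22, 17.69, 27.16, 36.63, 46.1]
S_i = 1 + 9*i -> [1, 10, 19, 28, 37]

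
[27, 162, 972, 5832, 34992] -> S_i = 27*6^i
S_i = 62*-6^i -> [62, -372, 2232, -13392, 80352]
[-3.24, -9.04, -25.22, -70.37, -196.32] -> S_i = -3.24*2.79^i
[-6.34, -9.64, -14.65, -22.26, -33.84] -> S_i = -6.34*1.52^i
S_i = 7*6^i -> [7, 42, 252, 1512, 9072]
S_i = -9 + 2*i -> [-9, -7, -5, -3, -1]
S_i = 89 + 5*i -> [89, 94, 99, 104, 109]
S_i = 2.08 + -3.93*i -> [2.08, -1.85, -5.78, -9.71, -13.64]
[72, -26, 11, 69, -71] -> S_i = Random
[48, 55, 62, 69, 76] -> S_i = 48 + 7*i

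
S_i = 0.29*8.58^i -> [0.29, 2.49, 21.35, 183.17, 1571.62]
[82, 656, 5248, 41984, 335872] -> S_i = 82*8^i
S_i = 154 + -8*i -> [154, 146, 138, 130, 122]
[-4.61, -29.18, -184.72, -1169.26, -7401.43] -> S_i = -4.61*6.33^i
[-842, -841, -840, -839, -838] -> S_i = -842 + 1*i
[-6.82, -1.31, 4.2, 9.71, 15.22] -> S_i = -6.82 + 5.51*i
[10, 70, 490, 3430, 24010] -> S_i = 10*7^i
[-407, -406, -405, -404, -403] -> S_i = -407 + 1*i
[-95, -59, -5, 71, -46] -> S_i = Random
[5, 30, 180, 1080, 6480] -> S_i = 5*6^i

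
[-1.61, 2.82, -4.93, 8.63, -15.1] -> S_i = -1.61*(-1.75)^i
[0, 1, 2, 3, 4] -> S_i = 0 + 1*i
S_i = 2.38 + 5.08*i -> [2.38, 7.46, 12.54, 17.62, 22.7]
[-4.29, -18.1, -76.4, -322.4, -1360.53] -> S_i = -4.29*4.22^i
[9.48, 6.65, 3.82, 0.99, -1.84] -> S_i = 9.48 + -2.83*i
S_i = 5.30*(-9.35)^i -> [5.3, -49.56, 463.34, -4332.22, 40506.28]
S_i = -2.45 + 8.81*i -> [-2.45, 6.36, 15.17, 23.98, 32.79]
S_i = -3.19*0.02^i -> [-3.19, -0.06, -0.0, -0.0, -0.0]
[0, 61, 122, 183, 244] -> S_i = 0 + 61*i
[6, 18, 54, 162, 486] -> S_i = 6*3^i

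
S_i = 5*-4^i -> [5, -20, 80, -320, 1280]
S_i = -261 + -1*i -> [-261, -262, -263, -264, -265]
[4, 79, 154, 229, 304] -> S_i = 4 + 75*i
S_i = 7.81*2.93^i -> [7.81, 22.88, 67.05, 196.45, 575.6]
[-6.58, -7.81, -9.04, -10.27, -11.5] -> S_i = -6.58 + -1.23*i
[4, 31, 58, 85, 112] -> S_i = 4 + 27*i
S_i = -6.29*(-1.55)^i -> [-6.29, 9.75, -15.11, 23.42, -36.31]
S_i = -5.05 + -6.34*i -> [-5.05, -11.39, -17.73, -24.07, -30.41]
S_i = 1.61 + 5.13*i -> [1.61, 6.74, 11.87, 17.0, 22.13]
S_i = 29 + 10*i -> [29, 39, 49, 59, 69]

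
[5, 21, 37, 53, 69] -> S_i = 5 + 16*i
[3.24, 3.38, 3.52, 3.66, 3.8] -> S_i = 3.24 + 0.14*i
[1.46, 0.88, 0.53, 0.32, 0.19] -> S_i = 1.46*0.60^i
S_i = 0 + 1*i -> [0, 1, 2, 3, 4]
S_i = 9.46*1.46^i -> [9.46, 13.81, 20.16, 29.44, 42.98]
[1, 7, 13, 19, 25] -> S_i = 1 + 6*i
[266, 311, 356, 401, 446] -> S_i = 266 + 45*i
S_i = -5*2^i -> [-5, -10, -20, -40, -80]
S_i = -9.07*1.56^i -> [-9.07, -14.15, -22.07, -34.43, -53.72]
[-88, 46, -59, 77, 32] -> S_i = Random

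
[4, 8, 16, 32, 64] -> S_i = 4*2^i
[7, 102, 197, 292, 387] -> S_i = 7 + 95*i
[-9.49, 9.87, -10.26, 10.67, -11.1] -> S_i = -9.49*(-1.04)^i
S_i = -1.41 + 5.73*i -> [-1.41, 4.32, 10.05, 15.78, 21.51]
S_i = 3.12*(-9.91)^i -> [3.12, -30.92, 306.41, -3036.52, 30091.87]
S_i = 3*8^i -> [3, 24, 192, 1536, 12288]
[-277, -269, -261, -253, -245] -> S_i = -277 + 8*i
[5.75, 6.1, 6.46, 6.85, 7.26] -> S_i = 5.75*1.06^i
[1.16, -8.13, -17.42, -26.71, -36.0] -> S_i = 1.16 + -9.29*i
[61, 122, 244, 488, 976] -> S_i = 61*2^i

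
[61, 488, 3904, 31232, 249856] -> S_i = 61*8^i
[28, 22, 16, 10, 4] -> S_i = 28 + -6*i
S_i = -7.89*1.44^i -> [-7.89, -11.36, -16.36, -23.56, -33.93]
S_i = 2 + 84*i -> [2, 86, 170, 254, 338]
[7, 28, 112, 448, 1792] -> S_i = 7*4^i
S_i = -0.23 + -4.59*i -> [-0.23, -4.82, -9.41, -14.0, -18.59]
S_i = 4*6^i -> [4, 24, 144, 864, 5184]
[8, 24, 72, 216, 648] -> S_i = 8*3^i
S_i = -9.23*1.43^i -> [-9.23, -13.2, -18.87, -26.99, -38.6]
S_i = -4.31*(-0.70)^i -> [-4.31, 3.02, -2.11, 1.48, -1.03]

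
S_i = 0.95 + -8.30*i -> [0.95, -7.35, -15.65, -23.95, -32.25]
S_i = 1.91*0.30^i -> [1.91, 0.57, 0.17, 0.05, 0.02]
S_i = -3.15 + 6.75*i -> [-3.15, 3.6, 10.35, 17.1, 23.85]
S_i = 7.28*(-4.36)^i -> [7.28, -31.74, 138.39, -603.38, 2630.74]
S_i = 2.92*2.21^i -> [2.92, 6.45, 14.26, 31.52, 69.65]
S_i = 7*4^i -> [7, 28, 112, 448, 1792]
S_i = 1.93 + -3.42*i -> [1.93, -1.49, -4.91, -8.33, -11.75]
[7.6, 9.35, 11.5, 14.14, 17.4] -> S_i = 7.60*1.23^i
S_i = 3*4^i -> [3, 12, 48, 192, 768]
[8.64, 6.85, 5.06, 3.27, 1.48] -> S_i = 8.64 + -1.79*i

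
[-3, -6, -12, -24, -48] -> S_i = -3*2^i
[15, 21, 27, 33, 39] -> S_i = 15 + 6*i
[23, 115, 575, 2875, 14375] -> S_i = 23*5^i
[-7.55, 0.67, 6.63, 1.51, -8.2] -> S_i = Random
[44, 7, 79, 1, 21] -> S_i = Random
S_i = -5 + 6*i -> [-5, 1, 7, 13, 19]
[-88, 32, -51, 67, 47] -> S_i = Random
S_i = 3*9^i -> [3, 27, 243, 2187, 19683]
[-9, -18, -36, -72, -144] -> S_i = -9*2^i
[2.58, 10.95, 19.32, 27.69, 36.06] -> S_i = 2.58 + 8.37*i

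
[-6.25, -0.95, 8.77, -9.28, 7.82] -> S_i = Random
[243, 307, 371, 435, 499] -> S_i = 243 + 64*i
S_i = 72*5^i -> [72, 360, 1800, 9000, 45000]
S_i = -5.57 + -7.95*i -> [-5.57, -13.52, -21.47, -29.42, -37.37]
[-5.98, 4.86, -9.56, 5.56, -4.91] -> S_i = Random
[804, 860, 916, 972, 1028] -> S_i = 804 + 56*i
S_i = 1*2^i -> [1, 2, 4, 8, 16]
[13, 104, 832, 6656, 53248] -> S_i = 13*8^i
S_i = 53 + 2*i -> [53, 55, 57, 59, 61]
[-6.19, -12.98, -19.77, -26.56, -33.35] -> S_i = -6.19 + -6.79*i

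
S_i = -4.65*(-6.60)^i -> [-4.65, 30.69, -202.55, 1336.86, -8823.25]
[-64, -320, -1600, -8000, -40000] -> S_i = -64*5^i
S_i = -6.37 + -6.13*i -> [-6.37, -12.5, -18.63, -24.76, -30.89]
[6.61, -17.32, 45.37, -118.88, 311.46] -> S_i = 6.61*(-2.62)^i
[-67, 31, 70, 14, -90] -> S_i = Random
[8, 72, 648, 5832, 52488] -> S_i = 8*9^i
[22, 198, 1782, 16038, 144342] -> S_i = 22*9^i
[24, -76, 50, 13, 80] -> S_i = Random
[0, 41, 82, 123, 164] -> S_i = 0 + 41*i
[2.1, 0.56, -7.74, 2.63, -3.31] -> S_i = Random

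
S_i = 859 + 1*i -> [859, 860, 861, 862, 863]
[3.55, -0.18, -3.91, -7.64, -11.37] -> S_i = 3.55 + -3.73*i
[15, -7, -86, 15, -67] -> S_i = Random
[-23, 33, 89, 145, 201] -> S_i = -23 + 56*i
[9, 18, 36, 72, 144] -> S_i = 9*2^i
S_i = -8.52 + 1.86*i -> [-8.52, -6.66, -4.8, -2.94, -1.08]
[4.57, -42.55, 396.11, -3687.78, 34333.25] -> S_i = 4.57*(-9.31)^i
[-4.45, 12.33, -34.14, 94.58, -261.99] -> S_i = -4.45*(-2.77)^i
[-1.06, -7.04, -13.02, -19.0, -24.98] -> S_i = -1.06 + -5.98*i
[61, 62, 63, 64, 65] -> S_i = 61 + 1*i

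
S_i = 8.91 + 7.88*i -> [8.91, 16.79, 24.67, 32.55, 40.43]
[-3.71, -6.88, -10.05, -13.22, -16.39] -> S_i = -3.71 + -3.17*i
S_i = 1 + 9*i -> [1, 10, 19, 28, 37]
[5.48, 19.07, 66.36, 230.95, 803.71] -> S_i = 5.48*3.48^i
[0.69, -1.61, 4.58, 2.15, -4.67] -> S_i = Random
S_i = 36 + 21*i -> [36, 57, 78, 99, 120]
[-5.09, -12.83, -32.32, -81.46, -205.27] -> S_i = -5.09*2.52^i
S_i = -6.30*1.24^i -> [-6.3, -7.81, -9.69, -12.01, -14.89]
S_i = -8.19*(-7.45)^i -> [-8.19, 61.02, -454.57, 3386.51, -25229.52]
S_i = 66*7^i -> [66, 462, 3234, 22638, 158466]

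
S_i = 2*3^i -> [2, 6, 18, 54, 162]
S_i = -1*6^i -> [-1, -6, -36, -216, -1296]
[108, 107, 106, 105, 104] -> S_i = 108 + -1*i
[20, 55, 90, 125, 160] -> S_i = 20 + 35*i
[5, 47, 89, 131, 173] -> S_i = 5 + 42*i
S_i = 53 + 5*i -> [53, 58, 63, 68, 73]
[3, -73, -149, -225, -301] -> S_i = 3 + -76*i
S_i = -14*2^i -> [-14, -28, -56, -112, -224]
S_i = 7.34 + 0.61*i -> [7.34, 7.95, 8.56, 9.17, 9.78]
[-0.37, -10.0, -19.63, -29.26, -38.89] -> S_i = -0.37 + -9.63*i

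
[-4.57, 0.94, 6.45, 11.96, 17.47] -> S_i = -4.57 + 5.51*i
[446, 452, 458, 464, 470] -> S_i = 446 + 6*i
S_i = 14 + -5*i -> [14, 9, 4, -1, -6]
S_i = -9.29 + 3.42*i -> [-9.29, -5.87, -2.45, 0.97, 4.39]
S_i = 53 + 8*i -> [53, 61, 69, 77, 85]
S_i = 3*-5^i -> [3, -15, 75, -375, 1875]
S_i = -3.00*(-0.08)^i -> [-3.0, 0.24, -0.02, 0.0, -0.0]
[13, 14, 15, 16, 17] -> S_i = 13 + 1*i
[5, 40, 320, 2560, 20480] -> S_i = 5*8^i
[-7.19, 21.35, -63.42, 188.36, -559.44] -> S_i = -7.19*(-2.97)^i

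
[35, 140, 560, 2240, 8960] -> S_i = 35*4^i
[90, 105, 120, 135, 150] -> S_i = 90 + 15*i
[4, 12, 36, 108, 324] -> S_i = 4*3^i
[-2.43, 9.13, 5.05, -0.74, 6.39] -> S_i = Random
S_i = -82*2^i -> [-82, -164, -328, -656, -1312]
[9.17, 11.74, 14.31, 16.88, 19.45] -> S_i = 9.17 + 2.57*i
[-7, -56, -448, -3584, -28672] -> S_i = -7*8^i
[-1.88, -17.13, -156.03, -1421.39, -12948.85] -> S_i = -1.88*9.11^i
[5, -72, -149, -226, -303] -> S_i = 5 + -77*i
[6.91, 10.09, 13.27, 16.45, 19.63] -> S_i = 6.91 + 3.18*i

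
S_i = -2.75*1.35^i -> [-2.75, -3.71, -5.01, -6.77, -9.13]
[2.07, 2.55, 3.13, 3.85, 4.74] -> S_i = 2.07*1.23^i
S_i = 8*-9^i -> [8, -72, 648, -5832, 52488]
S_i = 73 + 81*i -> [73, 154, 235, 316, 397]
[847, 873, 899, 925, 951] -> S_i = 847 + 26*i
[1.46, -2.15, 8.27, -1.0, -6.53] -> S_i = Random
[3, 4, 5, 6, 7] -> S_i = 3 + 1*i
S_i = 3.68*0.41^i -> [3.68, 1.51, 0.62, 0.25, 0.1]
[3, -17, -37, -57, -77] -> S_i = 3 + -20*i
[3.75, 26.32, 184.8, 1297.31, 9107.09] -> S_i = 3.75*7.02^i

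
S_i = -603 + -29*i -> [-603, -632, -661, -690, -719]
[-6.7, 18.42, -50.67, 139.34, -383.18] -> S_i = -6.70*(-2.75)^i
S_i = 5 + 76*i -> [5, 81, 157, 233, 309]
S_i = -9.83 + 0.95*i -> [-9.83, -8.88, -7.93, -6.98, -6.03]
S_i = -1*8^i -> [-1, -8, -64, -512, -4096]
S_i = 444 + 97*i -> [444, 541, 638, 735, 832]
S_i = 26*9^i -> [26, 234, 2106, 18954, 170586]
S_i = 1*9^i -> [1, 9, 81, 729, 6561]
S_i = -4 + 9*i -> [-4, 5, 14, 23, 32]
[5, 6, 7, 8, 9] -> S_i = 5 + 1*i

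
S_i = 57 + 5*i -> [57, 62, 67, 72, 77]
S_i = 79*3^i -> [79, 237, 711, 2133, 6399]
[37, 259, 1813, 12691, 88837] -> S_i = 37*7^i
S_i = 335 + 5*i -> [335, 340, 345, 350, 355]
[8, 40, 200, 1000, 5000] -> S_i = 8*5^i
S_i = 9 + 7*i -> [9, 16, 23, 30, 37]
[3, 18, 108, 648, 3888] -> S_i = 3*6^i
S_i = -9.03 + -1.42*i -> [-9.03, -10.45, -11.87, -13.29, -14.71]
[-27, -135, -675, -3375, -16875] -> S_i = -27*5^i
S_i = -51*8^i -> [-51, -408, -3264, -26112, -208896]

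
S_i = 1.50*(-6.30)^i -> [1.5, -9.45, 59.54, -375.07, 2362.94]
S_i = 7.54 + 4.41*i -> [7.54, 11.95, 16.36, 20.77, 25.18]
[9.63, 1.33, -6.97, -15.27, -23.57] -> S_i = 9.63 + -8.30*i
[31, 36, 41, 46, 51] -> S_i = 31 + 5*i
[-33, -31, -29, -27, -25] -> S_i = -33 + 2*i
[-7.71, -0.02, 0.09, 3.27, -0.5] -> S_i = Random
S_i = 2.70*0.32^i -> [2.7, 0.86, 0.28, 0.09, 0.03]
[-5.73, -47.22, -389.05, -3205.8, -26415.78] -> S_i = -5.73*8.24^i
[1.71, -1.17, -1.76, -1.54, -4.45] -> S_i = Random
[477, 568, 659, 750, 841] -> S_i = 477 + 91*i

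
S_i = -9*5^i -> [-9, -45, -225, -1125, -5625]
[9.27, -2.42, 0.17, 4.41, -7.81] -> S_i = Random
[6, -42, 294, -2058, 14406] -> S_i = 6*-7^i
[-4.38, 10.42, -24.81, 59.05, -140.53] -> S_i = -4.38*(-2.38)^i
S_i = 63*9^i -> [63, 567, 5103, 45927, 413343]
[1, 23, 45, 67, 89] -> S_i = 1 + 22*i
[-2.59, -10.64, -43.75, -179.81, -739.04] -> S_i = -2.59*4.11^i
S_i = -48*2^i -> [-48, -96, -192, -384, -768]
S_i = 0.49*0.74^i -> [0.49, 0.36, 0.27, 0.2, 0.15]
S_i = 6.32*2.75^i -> [6.32, 17.38, 47.8, 131.44, 361.45]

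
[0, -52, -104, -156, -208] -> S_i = 0 + -52*i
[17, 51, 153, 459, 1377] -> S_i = 17*3^i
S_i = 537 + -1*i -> [537, 536, 535, 534, 533]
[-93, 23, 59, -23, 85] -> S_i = Random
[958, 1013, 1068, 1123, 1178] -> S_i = 958 + 55*i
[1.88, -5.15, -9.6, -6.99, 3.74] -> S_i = Random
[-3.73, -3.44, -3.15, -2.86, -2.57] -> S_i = -3.73 + 0.29*i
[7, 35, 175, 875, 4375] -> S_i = 7*5^i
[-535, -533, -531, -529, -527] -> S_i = -535 + 2*i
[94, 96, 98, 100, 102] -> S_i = 94 + 2*i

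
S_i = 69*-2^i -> [69, -138, 276, -552, 1104]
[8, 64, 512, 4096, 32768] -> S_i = 8*8^i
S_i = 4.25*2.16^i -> [4.25, 9.18, 19.83, 42.83, 92.51]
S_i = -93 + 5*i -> [-93, -88, -83, -78, -73]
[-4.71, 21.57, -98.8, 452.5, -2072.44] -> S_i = -4.71*(-4.58)^i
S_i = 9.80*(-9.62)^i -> [9.8, -94.28, 906.94, -8724.72, 83931.77]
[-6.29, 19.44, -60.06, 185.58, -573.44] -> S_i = -6.29*(-3.09)^i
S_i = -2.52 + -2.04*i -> [-2.52, -4.56, -6.6, -8.64, -10.68]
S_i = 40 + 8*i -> [40, 48, 56, 64, 72]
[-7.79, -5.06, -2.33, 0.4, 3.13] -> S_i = -7.79 + 2.73*i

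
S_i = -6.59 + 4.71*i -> [-6.59, -1.88, 2.83, 7.54, 12.25]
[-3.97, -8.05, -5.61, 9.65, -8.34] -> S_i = Random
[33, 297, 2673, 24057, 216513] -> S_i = 33*9^i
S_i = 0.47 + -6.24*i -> [0.47, -5.77, -12.01, -18.25, -24.49]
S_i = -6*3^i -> [-6, -18, -54, -162, -486]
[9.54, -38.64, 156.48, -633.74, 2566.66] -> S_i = 9.54*(-4.05)^i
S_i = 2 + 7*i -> [2, 9, 16, 23, 30]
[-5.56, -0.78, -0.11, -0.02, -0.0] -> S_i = -5.56*0.14^i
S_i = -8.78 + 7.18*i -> [-8.78, -1.6, 5.58, 12.76, 19.94]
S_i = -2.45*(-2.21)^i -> [-2.45, 5.41, -11.97, 26.44, -58.44]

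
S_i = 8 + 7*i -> [8, 15, 22, 29, 36]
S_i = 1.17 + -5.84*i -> [1.17, -4.67, -10.51, -16.35, -22.19]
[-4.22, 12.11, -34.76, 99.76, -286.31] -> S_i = -4.22*(-2.87)^i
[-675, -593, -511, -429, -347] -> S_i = -675 + 82*i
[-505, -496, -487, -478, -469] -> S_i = -505 + 9*i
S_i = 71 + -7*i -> [71, 64, 57, 50, 43]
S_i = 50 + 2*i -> [50, 52, 54, 56, 58]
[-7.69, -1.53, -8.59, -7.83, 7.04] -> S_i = Random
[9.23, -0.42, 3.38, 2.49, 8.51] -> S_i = Random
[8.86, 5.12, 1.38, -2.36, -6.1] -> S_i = 8.86 + -3.74*i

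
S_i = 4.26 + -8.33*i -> [4.26, -4.07, -12.4, -20.73, -29.06]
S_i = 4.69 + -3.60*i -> [4.69, 1.09, -2.51, -6.11, -9.71]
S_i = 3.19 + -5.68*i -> [3.19, -2.49, -8.17, -13.85, -19.53]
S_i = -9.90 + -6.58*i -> [-9.9, -16.48, -23.06, -29.64, -36.22]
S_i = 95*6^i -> [95, 570, 3420, 20520, 123120]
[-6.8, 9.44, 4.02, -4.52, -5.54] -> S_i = Random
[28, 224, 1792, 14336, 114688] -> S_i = 28*8^i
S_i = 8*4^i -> [8, 32, 128, 512, 2048]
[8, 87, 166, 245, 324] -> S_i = 8 + 79*i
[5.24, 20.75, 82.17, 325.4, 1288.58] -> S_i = 5.24*3.96^i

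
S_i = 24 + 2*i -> [24, 26, 28, 30, 32]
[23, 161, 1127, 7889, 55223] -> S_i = 23*7^i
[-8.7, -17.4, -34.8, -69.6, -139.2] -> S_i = -8.70*2.00^i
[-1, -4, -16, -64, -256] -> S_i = -1*4^i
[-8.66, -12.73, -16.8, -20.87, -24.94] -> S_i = -8.66 + -4.07*i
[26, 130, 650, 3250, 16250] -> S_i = 26*5^i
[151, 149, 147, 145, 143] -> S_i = 151 + -2*i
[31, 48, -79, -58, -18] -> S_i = Random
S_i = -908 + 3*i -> [-908, -905, -902, -899, -896]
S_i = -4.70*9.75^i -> [-4.7, -45.82, -446.79, -4356.24, -42473.33]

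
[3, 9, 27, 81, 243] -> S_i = 3*3^i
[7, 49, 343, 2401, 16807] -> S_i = 7*7^i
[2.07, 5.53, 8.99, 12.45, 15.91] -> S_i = 2.07 + 3.46*i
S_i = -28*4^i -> [-28, -112, -448, -1792, -7168]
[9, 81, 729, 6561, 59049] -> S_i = 9*9^i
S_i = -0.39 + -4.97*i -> [-0.39, -5.36, -10.33, -15.3, -20.27]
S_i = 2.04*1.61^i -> [2.04, 3.28, 5.29, 8.51, 13.71]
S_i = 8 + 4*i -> [8, 12, 16, 20, 24]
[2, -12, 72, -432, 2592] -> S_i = 2*-6^i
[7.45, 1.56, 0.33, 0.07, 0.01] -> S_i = 7.45*0.21^i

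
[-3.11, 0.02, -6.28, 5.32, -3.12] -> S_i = Random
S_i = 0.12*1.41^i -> [0.12, 0.17, 0.24, 0.34, 0.47]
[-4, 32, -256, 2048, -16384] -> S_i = -4*-8^i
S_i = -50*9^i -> [-50, -450, -4050, -36450, -328050]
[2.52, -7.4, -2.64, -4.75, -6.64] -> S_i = Random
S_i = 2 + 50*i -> [2, 52, 102, 152, 202]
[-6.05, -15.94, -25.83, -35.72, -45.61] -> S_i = -6.05 + -9.89*i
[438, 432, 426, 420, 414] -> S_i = 438 + -6*i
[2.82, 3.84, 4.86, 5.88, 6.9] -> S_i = 2.82 + 1.02*i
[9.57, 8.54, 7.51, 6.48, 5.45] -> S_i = 9.57 + -1.03*i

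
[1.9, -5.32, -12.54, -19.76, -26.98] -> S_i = 1.90 + -7.22*i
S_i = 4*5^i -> [4, 20, 100, 500, 2500]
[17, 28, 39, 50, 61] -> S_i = 17 + 11*i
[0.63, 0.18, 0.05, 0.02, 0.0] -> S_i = 0.63*0.29^i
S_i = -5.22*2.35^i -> [-5.22, -12.27, -28.83, -67.74, -159.2]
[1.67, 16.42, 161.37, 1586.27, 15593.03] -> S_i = 1.67*9.83^i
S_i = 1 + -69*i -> [1, -68, -137, -206, -275]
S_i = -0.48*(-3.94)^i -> [-0.48, 1.89, -7.45, 29.36, -115.67]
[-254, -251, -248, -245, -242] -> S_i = -254 + 3*i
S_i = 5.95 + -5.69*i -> [5.95, 0.26, -5.43, -11.12, -16.81]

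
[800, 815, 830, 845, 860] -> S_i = 800 + 15*i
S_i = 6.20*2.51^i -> [6.2, 15.56, 39.06, 98.04, 246.09]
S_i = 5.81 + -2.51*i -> [5.81, 3.3, 0.79, -1.72, -4.23]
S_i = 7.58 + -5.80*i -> [7.58, 1.78, -4.02, -9.82, -15.62]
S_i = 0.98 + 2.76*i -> [0.98, 3.74, 6.5, 9.26, 12.02]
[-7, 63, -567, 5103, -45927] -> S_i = -7*-9^i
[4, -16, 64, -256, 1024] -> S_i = 4*-4^i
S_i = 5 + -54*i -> [5, -49, -103, -157, -211]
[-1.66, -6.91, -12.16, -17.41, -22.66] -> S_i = -1.66 + -5.25*i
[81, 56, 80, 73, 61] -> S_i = Random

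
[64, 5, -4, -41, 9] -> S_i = Random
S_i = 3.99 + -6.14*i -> [3.99, -2.15, -8.29, -14.43, -20.57]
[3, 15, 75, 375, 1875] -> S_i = 3*5^i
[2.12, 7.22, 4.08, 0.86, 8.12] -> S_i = Random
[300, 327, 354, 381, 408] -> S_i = 300 + 27*i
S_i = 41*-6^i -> [41, -246, 1476, -8856, 53136]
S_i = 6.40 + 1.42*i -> [6.4, 7.82, 9.24, 10.66, 12.08]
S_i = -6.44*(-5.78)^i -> [-6.44, 37.22, -215.15, 1243.57, -7187.82]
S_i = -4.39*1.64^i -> [-4.39, -7.2, -11.81, -19.36, -31.76]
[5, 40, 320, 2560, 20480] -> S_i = 5*8^i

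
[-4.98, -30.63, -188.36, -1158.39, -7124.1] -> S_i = -4.98*6.15^i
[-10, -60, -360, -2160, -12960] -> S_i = -10*6^i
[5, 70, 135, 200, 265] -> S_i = 5 + 65*i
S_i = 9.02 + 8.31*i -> [9.02, 17.33, 25.64, 33.95, 42.26]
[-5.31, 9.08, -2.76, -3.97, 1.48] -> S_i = Random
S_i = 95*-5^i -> [95, -475, 2375, -11875, 59375]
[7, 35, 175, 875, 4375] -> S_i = 7*5^i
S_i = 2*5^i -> [2, 10, 50, 250, 1250]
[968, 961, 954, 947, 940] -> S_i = 968 + -7*i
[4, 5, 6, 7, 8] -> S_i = 4 + 1*i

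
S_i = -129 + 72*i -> [-129, -57, 15, 87, 159]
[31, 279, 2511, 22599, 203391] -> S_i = 31*9^i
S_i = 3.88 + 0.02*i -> [3.88, 3.9, 3.92, 3.94, 3.96]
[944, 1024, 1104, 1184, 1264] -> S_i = 944 + 80*i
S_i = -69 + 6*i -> [-69, -63, -57, -51, -45]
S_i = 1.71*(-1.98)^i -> [1.71, -3.39, 6.7, -13.27, 26.28]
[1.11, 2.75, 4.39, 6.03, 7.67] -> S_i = 1.11 + 1.64*i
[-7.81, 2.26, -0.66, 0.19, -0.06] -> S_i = -7.81*(-0.29)^i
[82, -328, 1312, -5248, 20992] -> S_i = 82*-4^i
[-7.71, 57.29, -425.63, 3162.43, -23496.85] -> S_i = -7.71*(-7.43)^i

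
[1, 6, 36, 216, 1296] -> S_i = 1*6^i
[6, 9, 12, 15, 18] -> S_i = 6 + 3*i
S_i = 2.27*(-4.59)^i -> [2.27, -10.42, 47.82, -219.51, 1007.57]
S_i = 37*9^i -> [37, 333, 2997, 26973, 242757]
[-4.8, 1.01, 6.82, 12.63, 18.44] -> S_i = -4.80 + 5.81*i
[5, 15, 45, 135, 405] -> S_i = 5*3^i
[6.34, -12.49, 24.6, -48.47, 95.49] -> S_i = 6.34*(-1.97)^i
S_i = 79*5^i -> [79, 395, 1975, 9875, 49375]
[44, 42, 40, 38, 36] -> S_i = 44 + -2*i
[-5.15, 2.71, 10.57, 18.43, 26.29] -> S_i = -5.15 + 7.86*i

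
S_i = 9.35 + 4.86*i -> [9.35, 14.21, 19.07, 23.93, 28.79]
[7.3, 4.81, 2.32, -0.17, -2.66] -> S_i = 7.30 + -2.49*i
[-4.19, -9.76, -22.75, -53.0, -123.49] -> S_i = -4.19*2.33^i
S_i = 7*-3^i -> [7, -21, 63, -189, 567]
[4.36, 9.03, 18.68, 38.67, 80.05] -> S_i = 4.36*2.07^i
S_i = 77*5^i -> [77, 385, 1925, 9625, 48125]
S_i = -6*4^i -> [-6, -24, -96, -384, -1536]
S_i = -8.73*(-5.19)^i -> [-8.73, 45.31, -235.15, 1220.44, -6334.08]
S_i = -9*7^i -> [-9, -63, -441, -3087, -21609]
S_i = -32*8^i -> [-32, -256, -2048, -16384, -131072]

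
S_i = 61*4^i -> [61, 244, 976, 3904, 15616]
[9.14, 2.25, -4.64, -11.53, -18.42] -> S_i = 9.14 + -6.89*i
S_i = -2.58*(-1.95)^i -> [-2.58, 5.03, -9.81, 19.13, -37.3]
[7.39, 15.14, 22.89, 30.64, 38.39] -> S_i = 7.39 + 7.75*i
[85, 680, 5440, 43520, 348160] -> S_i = 85*8^i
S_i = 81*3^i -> [81, 243, 729, 2187, 6561]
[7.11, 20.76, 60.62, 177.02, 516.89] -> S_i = 7.11*2.92^i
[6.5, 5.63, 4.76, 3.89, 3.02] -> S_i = 6.50 + -0.87*i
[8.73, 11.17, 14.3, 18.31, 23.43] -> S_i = 8.73*1.28^i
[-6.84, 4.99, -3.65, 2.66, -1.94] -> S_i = -6.84*(-0.73)^i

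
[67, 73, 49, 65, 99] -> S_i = Random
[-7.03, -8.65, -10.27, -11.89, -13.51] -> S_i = -7.03 + -1.62*i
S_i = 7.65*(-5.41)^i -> [7.65, -41.39, 223.9, -1211.3, 6553.16]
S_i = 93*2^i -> [93, 186, 372, 744, 1488]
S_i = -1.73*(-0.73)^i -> [-1.73, 1.26, -0.92, 0.67, -0.49]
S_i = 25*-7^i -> [25, -175, 1225, -8575, 60025]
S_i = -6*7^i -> [-6, -42, -294, -2058, -14406]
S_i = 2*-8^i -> [2, -16, 128, -1024, 8192]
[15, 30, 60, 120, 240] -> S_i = 15*2^i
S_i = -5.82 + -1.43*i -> [-5.82, -7.25, -8.68, -10.11, -11.54]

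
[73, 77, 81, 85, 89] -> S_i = 73 + 4*i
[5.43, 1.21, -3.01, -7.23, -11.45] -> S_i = 5.43 + -4.22*i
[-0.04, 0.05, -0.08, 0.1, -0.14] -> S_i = -0.04*(-1.37)^i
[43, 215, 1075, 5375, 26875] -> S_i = 43*5^i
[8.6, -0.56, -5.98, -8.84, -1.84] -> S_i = Random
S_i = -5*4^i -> [-5, -20, -80, -320, -1280]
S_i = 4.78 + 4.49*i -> [4.78, 9.27, 13.76, 18.25, 22.74]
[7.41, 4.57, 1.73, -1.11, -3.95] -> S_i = 7.41 + -2.84*i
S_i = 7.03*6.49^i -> [7.03, 45.62, 296.1, 1921.72, 12471.94]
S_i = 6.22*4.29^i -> [6.22, 26.68, 114.47, 491.09, 2106.78]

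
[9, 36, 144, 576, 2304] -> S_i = 9*4^i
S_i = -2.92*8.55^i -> [-2.92, -24.97, -213.46, -1825.08, -15604.41]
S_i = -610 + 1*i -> [-610, -609, -608, -607, -606]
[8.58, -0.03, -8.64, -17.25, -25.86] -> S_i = 8.58 + -8.61*i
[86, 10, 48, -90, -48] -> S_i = Random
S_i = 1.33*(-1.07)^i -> [1.33, -1.42, 1.52, -1.63, 1.74]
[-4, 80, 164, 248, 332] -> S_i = -4 + 84*i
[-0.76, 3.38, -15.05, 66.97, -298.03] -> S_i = -0.76*(-4.45)^i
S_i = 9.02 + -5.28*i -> [9.02, 3.74, -1.54, -6.82, -12.1]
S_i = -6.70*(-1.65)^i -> [-6.7, 11.06, -18.24, 30.1, -49.66]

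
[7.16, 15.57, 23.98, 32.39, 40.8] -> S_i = 7.16 + 8.41*i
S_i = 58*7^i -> [58, 406, 2842, 19894, 139258]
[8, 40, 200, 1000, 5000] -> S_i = 8*5^i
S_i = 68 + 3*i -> [68, 71, 74, 77, 80]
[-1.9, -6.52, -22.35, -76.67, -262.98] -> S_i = -1.90*3.43^i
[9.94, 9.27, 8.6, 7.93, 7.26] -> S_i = 9.94 + -0.67*i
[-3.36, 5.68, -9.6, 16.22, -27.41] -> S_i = -3.36*(-1.69)^i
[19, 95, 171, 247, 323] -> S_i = 19 + 76*i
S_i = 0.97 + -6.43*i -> [0.97, -5.46, -11.89, -18.32, -24.75]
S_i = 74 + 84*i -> [74, 158, 242, 326, 410]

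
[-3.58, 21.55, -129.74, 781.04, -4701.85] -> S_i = -3.58*(-6.02)^i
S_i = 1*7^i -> [1, 7, 49, 343, 2401]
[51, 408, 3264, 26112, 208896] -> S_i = 51*8^i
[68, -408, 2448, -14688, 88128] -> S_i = 68*-6^i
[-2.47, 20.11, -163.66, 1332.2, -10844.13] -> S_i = -2.47*(-8.14)^i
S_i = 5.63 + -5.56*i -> [5.63, 0.07, -5.49, -11.05, -16.61]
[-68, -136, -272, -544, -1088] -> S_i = -68*2^i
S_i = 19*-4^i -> [19, -76, 304, -1216, 4864]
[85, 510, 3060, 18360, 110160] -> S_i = 85*6^i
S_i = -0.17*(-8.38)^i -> [-0.17, 1.42, -11.94, 100.04, -838.35]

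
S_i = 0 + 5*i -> [0, 5, 10, 15, 20]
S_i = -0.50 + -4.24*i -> [-0.5, -4.74, -8.98, -13.22, -17.46]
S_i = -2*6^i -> [-2, -12, -72, -432, -2592]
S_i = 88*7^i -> [88, 616, 4312, 30184, 211288]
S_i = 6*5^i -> [6, 30, 150, 750, 3750]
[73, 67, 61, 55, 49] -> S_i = 73 + -6*i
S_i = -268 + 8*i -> [-268, -260, -252, -244, -236]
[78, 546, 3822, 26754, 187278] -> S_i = 78*7^i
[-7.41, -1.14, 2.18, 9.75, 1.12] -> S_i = Random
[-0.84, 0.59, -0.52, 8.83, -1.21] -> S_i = Random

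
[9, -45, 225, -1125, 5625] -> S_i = 9*-5^i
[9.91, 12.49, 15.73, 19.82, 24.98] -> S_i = 9.91*1.26^i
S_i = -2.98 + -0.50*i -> [-2.98, -3.48, -3.98, -4.48, -4.98]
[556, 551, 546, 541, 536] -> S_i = 556 + -5*i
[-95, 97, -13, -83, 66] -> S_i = Random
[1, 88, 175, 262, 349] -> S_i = 1 + 87*i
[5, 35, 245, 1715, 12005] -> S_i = 5*7^i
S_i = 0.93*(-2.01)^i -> [0.93, -1.87, 3.76, -7.55, 15.18]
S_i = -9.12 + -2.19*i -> [-9.12, -11.31, -13.5, -15.69, -17.88]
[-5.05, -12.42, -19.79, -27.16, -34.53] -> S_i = -5.05 + -7.37*i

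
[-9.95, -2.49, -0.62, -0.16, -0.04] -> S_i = -9.95*0.25^i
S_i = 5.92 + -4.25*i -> [5.92, 1.67, -2.58, -6.83, -11.08]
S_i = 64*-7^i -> [64, -448, 3136, -21952, 153664]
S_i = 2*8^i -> [2, 16, 128, 1024, 8192]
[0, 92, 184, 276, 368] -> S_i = 0 + 92*i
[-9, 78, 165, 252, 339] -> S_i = -9 + 87*i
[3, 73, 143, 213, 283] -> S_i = 3 + 70*i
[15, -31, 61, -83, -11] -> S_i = Random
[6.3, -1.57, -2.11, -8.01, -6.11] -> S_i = Random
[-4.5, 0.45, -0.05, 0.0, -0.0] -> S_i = -4.50*(-0.10)^i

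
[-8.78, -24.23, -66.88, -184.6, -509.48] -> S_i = -8.78*2.76^i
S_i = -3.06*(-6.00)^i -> [-3.06, 18.36, -110.16, 660.96, -3965.76]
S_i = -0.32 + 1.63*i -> [-0.32, 1.31, 2.94, 4.57, 6.2]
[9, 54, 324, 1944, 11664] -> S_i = 9*6^i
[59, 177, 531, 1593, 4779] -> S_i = 59*3^i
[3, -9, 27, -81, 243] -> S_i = 3*-3^i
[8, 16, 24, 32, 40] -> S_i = 8 + 8*i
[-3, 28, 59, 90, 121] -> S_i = -3 + 31*i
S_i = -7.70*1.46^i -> [-7.7, -11.24, -16.41, -23.96, -34.99]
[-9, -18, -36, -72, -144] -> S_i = -9*2^i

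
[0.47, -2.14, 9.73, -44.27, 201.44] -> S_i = 0.47*(-4.55)^i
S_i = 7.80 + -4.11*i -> [7.8, 3.69, -0.42, -4.53, -8.64]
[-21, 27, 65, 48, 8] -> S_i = Random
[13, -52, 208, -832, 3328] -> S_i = 13*-4^i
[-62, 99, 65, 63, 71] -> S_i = Random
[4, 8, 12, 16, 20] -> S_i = 4 + 4*i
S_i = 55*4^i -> [55, 220, 880, 3520, 14080]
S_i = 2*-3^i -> [2, -6, 18, -54, 162]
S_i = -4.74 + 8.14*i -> [-4.74, 3.4, 11.54, 19.68, 27.82]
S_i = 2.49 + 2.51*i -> [2.49, 5.0, 7.51, 10.02, 12.53]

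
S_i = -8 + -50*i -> [-8, -58, -108, -158, -208]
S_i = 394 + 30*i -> [394, 424, 454, 484, 514]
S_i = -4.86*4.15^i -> [-4.86, -20.17, -83.7, -347.36, -1441.55]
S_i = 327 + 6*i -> [327, 333, 339, 345, 351]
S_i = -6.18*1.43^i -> [-6.18, -8.84, -12.64, -18.07, -25.84]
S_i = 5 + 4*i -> [5, 9, 13, 17, 21]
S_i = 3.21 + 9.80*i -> [3.21, 13.01, 22.81, 32.61, 42.41]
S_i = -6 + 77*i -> [-6, 71, 148, 225, 302]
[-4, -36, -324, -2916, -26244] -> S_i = -4*9^i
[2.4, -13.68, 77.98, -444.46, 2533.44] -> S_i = 2.40*(-5.70)^i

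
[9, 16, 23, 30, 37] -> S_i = 9 + 7*i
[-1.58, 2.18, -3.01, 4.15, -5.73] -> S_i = -1.58*(-1.38)^i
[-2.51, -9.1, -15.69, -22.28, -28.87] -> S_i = -2.51 + -6.59*i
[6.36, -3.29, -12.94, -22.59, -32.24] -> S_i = 6.36 + -9.65*i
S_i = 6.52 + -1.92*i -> [6.52, 4.6, 2.68, 0.76, -1.16]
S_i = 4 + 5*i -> [4, 9, 14, 19, 24]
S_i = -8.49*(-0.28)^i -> [-8.49, 2.38, -0.67, 0.19, -0.05]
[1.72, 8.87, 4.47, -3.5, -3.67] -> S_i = Random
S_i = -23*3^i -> [-23, -69, -207, -621, -1863]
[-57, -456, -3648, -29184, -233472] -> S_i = -57*8^i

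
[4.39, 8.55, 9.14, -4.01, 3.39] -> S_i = Random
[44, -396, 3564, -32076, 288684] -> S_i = 44*-9^i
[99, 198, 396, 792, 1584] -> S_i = 99*2^i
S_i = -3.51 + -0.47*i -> [-3.51, -3.98, -4.45, -4.92, -5.39]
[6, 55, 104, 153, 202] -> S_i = 6 + 49*i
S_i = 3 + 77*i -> [3, 80, 157, 234, 311]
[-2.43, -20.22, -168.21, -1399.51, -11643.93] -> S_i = -2.43*8.32^i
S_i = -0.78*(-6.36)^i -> [-0.78, 4.96, -31.55, 200.66, -1276.21]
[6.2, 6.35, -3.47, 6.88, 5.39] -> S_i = Random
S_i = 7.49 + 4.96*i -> [7.49, 12.45, 17.41, 22.37, 27.33]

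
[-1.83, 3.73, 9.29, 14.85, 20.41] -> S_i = -1.83 + 5.56*i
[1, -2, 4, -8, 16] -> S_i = 1*-2^i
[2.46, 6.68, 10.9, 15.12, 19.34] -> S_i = 2.46 + 4.22*i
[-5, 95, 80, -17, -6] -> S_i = Random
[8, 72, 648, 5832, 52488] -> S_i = 8*9^i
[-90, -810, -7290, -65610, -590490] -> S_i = -90*9^i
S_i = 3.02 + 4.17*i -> [3.02, 7.19, 11.36, 15.53, 19.7]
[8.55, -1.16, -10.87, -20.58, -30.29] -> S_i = 8.55 + -9.71*i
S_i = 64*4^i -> [64, 256, 1024, 4096, 16384]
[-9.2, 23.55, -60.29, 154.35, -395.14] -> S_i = -9.20*(-2.56)^i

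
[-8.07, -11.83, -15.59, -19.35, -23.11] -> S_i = -8.07 + -3.76*i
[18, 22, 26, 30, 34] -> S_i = 18 + 4*i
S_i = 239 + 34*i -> [239, 273, 307, 341, 375]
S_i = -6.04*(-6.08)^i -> [-6.04, 36.72, -223.28, 1357.52, -8253.75]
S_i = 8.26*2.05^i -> [8.26, 16.93, 34.71, 71.16, 145.88]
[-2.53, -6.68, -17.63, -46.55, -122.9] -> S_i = -2.53*2.64^i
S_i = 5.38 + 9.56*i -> [5.38, 14.94, 24.5, 34.06, 43.62]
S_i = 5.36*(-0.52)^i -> [5.36, -2.79, 1.45, -0.75, 0.39]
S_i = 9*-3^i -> [9, -27, 81, -243, 729]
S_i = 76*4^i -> [76, 304, 1216, 4864, 19456]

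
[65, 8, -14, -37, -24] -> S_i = Random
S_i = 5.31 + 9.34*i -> [5.31, 14.65, 23.99, 33.33, 42.67]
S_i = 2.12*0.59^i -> [2.12, 1.25, 0.74, 0.44, 0.26]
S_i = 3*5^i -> [3, 15, 75, 375, 1875]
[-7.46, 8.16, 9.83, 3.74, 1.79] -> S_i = Random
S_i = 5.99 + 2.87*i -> [5.99, 8.86, 11.73, 14.6, 17.47]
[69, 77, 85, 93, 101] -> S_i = 69 + 8*i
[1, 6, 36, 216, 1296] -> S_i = 1*6^i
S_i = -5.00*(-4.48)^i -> [-5.0, 22.4, -100.35, 449.58, -2014.1]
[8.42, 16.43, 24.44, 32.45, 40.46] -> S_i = 8.42 + 8.01*i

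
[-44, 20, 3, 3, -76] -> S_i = Random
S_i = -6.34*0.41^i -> [-6.34, -2.6, -1.07, -0.44, -0.18]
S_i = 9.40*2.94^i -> [9.4, 27.64, 81.25, 238.87, 702.29]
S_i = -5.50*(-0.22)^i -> [-5.5, 1.21, -0.27, 0.06, -0.01]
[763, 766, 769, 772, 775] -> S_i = 763 + 3*i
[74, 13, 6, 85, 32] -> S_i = Random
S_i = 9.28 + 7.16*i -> [9.28, 16.44, 23.6, 30.76, 37.92]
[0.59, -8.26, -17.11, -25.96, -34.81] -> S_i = 0.59 + -8.85*i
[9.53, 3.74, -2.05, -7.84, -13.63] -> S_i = 9.53 + -5.79*i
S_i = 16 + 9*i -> [16, 25, 34, 43, 52]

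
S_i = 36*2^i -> [36, 72, 144, 288, 576]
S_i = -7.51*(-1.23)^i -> [-7.51, 9.24, -11.36, 13.98, -17.19]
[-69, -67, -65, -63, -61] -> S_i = -69 + 2*i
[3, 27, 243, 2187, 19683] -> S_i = 3*9^i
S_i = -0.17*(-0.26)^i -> [-0.17, 0.04, -0.01, 0.0, -0.0]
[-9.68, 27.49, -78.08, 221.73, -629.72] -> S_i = -9.68*(-2.84)^i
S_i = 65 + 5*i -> [65, 70, 75, 80, 85]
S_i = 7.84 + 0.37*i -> [7.84, 8.21, 8.58, 8.95, 9.32]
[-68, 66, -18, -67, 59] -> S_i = Random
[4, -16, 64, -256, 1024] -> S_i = 4*-4^i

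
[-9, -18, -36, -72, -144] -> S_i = -9*2^i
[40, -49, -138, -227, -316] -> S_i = 40 + -89*i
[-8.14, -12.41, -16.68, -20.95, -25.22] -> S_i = -8.14 + -4.27*i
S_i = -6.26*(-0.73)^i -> [-6.26, 4.57, -3.34, 2.44, -1.78]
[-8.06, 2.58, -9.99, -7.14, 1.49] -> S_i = Random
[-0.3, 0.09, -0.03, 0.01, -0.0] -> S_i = -0.30*(-0.31)^i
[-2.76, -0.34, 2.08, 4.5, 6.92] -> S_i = -2.76 + 2.42*i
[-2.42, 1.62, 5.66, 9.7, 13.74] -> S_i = -2.42 + 4.04*i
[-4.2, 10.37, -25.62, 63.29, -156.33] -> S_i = -4.20*(-2.47)^i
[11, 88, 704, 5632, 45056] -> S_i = 11*8^i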